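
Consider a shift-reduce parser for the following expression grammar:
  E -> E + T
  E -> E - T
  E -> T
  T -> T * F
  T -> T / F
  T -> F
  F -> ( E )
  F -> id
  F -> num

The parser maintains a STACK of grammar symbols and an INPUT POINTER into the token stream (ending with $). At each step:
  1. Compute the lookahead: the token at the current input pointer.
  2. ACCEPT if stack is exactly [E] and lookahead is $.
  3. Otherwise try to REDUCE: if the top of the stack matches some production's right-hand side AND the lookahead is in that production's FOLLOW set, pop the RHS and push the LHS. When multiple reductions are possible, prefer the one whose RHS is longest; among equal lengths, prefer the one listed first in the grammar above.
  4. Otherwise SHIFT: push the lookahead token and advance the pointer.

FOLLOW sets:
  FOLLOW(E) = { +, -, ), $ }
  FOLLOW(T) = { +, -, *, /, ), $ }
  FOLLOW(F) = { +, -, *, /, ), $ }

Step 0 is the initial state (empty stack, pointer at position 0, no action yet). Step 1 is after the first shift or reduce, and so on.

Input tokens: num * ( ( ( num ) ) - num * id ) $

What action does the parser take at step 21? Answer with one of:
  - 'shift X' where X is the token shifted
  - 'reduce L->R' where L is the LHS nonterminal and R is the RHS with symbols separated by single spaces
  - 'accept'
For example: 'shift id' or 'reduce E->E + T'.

Answer: shift num

Derivation:
Step 1: shift num. Stack=[num] ptr=1 lookahead=* remaining=[* ( ( ( num ) ) - num * id ) $]
Step 2: reduce F->num. Stack=[F] ptr=1 lookahead=* remaining=[* ( ( ( num ) ) - num * id ) $]
Step 3: reduce T->F. Stack=[T] ptr=1 lookahead=* remaining=[* ( ( ( num ) ) - num * id ) $]
Step 4: shift *. Stack=[T *] ptr=2 lookahead=( remaining=[( ( ( num ) ) - num * id ) $]
Step 5: shift (. Stack=[T * (] ptr=3 lookahead=( remaining=[( ( num ) ) - num * id ) $]
Step 6: shift (. Stack=[T * ( (] ptr=4 lookahead=( remaining=[( num ) ) - num * id ) $]
Step 7: shift (. Stack=[T * ( ( (] ptr=5 lookahead=num remaining=[num ) ) - num * id ) $]
Step 8: shift num. Stack=[T * ( ( ( num] ptr=6 lookahead=) remaining=[) ) - num * id ) $]
Step 9: reduce F->num. Stack=[T * ( ( ( F] ptr=6 lookahead=) remaining=[) ) - num * id ) $]
Step 10: reduce T->F. Stack=[T * ( ( ( T] ptr=6 lookahead=) remaining=[) ) - num * id ) $]
Step 11: reduce E->T. Stack=[T * ( ( ( E] ptr=6 lookahead=) remaining=[) ) - num * id ) $]
Step 12: shift ). Stack=[T * ( ( ( E )] ptr=7 lookahead=) remaining=[) - num * id ) $]
Step 13: reduce F->( E ). Stack=[T * ( ( F] ptr=7 lookahead=) remaining=[) - num * id ) $]
Step 14: reduce T->F. Stack=[T * ( ( T] ptr=7 lookahead=) remaining=[) - num * id ) $]
Step 15: reduce E->T. Stack=[T * ( ( E] ptr=7 lookahead=) remaining=[) - num * id ) $]
Step 16: shift ). Stack=[T * ( ( E )] ptr=8 lookahead=- remaining=[- num * id ) $]
Step 17: reduce F->( E ). Stack=[T * ( F] ptr=8 lookahead=- remaining=[- num * id ) $]
Step 18: reduce T->F. Stack=[T * ( T] ptr=8 lookahead=- remaining=[- num * id ) $]
Step 19: reduce E->T. Stack=[T * ( E] ptr=8 lookahead=- remaining=[- num * id ) $]
Step 20: shift -. Stack=[T * ( E -] ptr=9 lookahead=num remaining=[num * id ) $]
Step 21: shift num. Stack=[T * ( E - num] ptr=10 lookahead=* remaining=[* id ) $]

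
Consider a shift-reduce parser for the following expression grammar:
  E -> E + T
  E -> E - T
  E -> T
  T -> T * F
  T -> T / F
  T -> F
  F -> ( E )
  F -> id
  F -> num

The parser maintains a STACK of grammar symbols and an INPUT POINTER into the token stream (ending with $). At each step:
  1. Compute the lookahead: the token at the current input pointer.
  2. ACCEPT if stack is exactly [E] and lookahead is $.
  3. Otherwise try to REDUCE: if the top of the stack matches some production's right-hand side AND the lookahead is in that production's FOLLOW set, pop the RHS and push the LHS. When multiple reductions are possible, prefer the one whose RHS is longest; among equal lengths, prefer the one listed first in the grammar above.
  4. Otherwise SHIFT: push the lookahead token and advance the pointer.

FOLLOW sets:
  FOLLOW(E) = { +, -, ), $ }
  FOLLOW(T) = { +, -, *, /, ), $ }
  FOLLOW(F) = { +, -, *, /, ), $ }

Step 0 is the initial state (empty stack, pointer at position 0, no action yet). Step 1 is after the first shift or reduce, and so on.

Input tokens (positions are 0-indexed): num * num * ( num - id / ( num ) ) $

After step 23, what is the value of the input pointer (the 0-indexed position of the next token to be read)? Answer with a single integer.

Step 1: shift num. Stack=[num] ptr=1 lookahead=* remaining=[* num * ( num - id / ( num ) ) $]
Step 2: reduce F->num. Stack=[F] ptr=1 lookahead=* remaining=[* num * ( num - id / ( num ) ) $]
Step 3: reduce T->F. Stack=[T] ptr=1 lookahead=* remaining=[* num * ( num - id / ( num ) ) $]
Step 4: shift *. Stack=[T *] ptr=2 lookahead=num remaining=[num * ( num - id / ( num ) ) $]
Step 5: shift num. Stack=[T * num] ptr=3 lookahead=* remaining=[* ( num - id / ( num ) ) $]
Step 6: reduce F->num. Stack=[T * F] ptr=3 lookahead=* remaining=[* ( num - id / ( num ) ) $]
Step 7: reduce T->T * F. Stack=[T] ptr=3 lookahead=* remaining=[* ( num - id / ( num ) ) $]
Step 8: shift *. Stack=[T *] ptr=4 lookahead=( remaining=[( num - id / ( num ) ) $]
Step 9: shift (. Stack=[T * (] ptr=5 lookahead=num remaining=[num - id / ( num ) ) $]
Step 10: shift num. Stack=[T * ( num] ptr=6 lookahead=- remaining=[- id / ( num ) ) $]
Step 11: reduce F->num. Stack=[T * ( F] ptr=6 lookahead=- remaining=[- id / ( num ) ) $]
Step 12: reduce T->F. Stack=[T * ( T] ptr=6 lookahead=- remaining=[- id / ( num ) ) $]
Step 13: reduce E->T. Stack=[T * ( E] ptr=6 lookahead=- remaining=[- id / ( num ) ) $]
Step 14: shift -. Stack=[T * ( E -] ptr=7 lookahead=id remaining=[id / ( num ) ) $]
Step 15: shift id. Stack=[T * ( E - id] ptr=8 lookahead=/ remaining=[/ ( num ) ) $]
Step 16: reduce F->id. Stack=[T * ( E - F] ptr=8 lookahead=/ remaining=[/ ( num ) ) $]
Step 17: reduce T->F. Stack=[T * ( E - T] ptr=8 lookahead=/ remaining=[/ ( num ) ) $]
Step 18: shift /. Stack=[T * ( E - T /] ptr=9 lookahead=( remaining=[( num ) ) $]
Step 19: shift (. Stack=[T * ( E - T / (] ptr=10 lookahead=num remaining=[num ) ) $]
Step 20: shift num. Stack=[T * ( E - T / ( num] ptr=11 lookahead=) remaining=[) ) $]
Step 21: reduce F->num. Stack=[T * ( E - T / ( F] ptr=11 lookahead=) remaining=[) ) $]
Step 22: reduce T->F. Stack=[T * ( E - T / ( T] ptr=11 lookahead=) remaining=[) ) $]
Step 23: reduce E->T. Stack=[T * ( E - T / ( E] ptr=11 lookahead=) remaining=[) ) $]

Answer: 11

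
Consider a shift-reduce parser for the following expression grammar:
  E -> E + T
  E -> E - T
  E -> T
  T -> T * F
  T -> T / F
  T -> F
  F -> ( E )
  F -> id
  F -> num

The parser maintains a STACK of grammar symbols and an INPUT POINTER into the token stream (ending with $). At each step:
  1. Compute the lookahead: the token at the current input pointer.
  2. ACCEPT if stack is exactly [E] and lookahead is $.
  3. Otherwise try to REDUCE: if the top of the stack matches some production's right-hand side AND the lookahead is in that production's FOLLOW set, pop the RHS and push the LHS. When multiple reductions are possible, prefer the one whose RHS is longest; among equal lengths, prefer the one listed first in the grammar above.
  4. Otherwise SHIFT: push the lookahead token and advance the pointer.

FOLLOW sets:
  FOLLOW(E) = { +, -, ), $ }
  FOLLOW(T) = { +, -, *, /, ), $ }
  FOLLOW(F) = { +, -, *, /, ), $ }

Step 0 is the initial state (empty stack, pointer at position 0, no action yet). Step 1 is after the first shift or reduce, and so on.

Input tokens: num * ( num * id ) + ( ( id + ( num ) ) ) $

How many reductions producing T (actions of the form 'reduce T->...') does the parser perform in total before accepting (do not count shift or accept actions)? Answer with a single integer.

Step 1: shift num. Stack=[num] ptr=1 lookahead=* remaining=[* ( num * id ) + ( ( id + ( num ) ) ) $]
Step 2: reduce F->num. Stack=[F] ptr=1 lookahead=* remaining=[* ( num * id ) + ( ( id + ( num ) ) ) $]
Step 3: reduce T->F. Stack=[T] ptr=1 lookahead=* remaining=[* ( num * id ) + ( ( id + ( num ) ) ) $]
Step 4: shift *. Stack=[T *] ptr=2 lookahead=( remaining=[( num * id ) + ( ( id + ( num ) ) ) $]
Step 5: shift (. Stack=[T * (] ptr=3 lookahead=num remaining=[num * id ) + ( ( id + ( num ) ) ) $]
Step 6: shift num. Stack=[T * ( num] ptr=4 lookahead=* remaining=[* id ) + ( ( id + ( num ) ) ) $]
Step 7: reduce F->num. Stack=[T * ( F] ptr=4 lookahead=* remaining=[* id ) + ( ( id + ( num ) ) ) $]
Step 8: reduce T->F. Stack=[T * ( T] ptr=4 lookahead=* remaining=[* id ) + ( ( id + ( num ) ) ) $]
Step 9: shift *. Stack=[T * ( T *] ptr=5 lookahead=id remaining=[id ) + ( ( id + ( num ) ) ) $]
Step 10: shift id. Stack=[T * ( T * id] ptr=6 lookahead=) remaining=[) + ( ( id + ( num ) ) ) $]
Step 11: reduce F->id. Stack=[T * ( T * F] ptr=6 lookahead=) remaining=[) + ( ( id + ( num ) ) ) $]
Step 12: reduce T->T * F. Stack=[T * ( T] ptr=6 lookahead=) remaining=[) + ( ( id + ( num ) ) ) $]
Step 13: reduce E->T. Stack=[T * ( E] ptr=6 lookahead=) remaining=[) + ( ( id + ( num ) ) ) $]
Step 14: shift ). Stack=[T * ( E )] ptr=7 lookahead=+ remaining=[+ ( ( id + ( num ) ) ) $]
Step 15: reduce F->( E ). Stack=[T * F] ptr=7 lookahead=+ remaining=[+ ( ( id + ( num ) ) ) $]
Step 16: reduce T->T * F. Stack=[T] ptr=7 lookahead=+ remaining=[+ ( ( id + ( num ) ) ) $]
Step 17: reduce E->T. Stack=[E] ptr=7 lookahead=+ remaining=[+ ( ( id + ( num ) ) ) $]
Step 18: shift +. Stack=[E +] ptr=8 lookahead=( remaining=[( ( id + ( num ) ) ) $]
Step 19: shift (. Stack=[E + (] ptr=9 lookahead=( remaining=[( id + ( num ) ) ) $]
Step 20: shift (. Stack=[E + ( (] ptr=10 lookahead=id remaining=[id + ( num ) ) ) $]
Step 21: shift id. Stack=[E + ( ( id] ptr=11 lookahead=+ remaining=[+ ( num ) ) ) $]
Step 22: reduce F->id. Stack=[E + ( ( F] ptr=11 lookahead=+ remaining=[+ ( num ) ) ) $]
Step 23: reduce T->F. Stack=[E + ( ( T] ptr=11 lookahead=+ remaining=[+ ( num ) ) ) $]
Step 24: reduce E->T. Stack=[E + ( ( E] ptr=11 lookahead=+ remaining=[+ ( num ) ) ) $]
Step 25: shift +. Stack=[E + ( ( E +] ptr=12 lookahead=( remaining=[( num ) ) ) $]
Step 26: shift (. Stack=[E + ( ( E + (] ptr=13 lookahead=num remaining=[num ) ) ) $]
Step 27: shift num. Stack=[E + ( ( E + ( num] ptr=14 lookahead=) remaining=[) ) ) $]
Step 28: reduce F->num. Stack=[E + ( ( E + ( F] ptr=14 lookahead=) remaining=[) ) ) $]
Step 29: reduce T->F. Stack=[E + ( ( E + ( T] ptr=14 lookahead=) remaining=[) ) ) $]
Step 30: reduce E->T. Stack=[E + ( ( E + ( E] ptr=14 lookahead=) remaining=[) ) ) $]
Step 31: shift ). Stack=[E + ( ( E + ( E )] ptr=15 lookahead=) remaining=[) ) $]
Step 32: reduce F->( E ). Stack=[E + ( ( E + F] ptr=15 lookahead=) remaining=[) ) $]
Step 33: reduce T->F. Stack=[E + ( ( E + T] ptr=15 lookahead=) remaining=[) ) $]
Step 34: reduce E->E + T. Stack=[E + ( ( E] ptr=15 lookahead=) remaining=[) ) $]
Step 35: shift ). Stack=[E + ( ( E )] ptr=16 lookahead=) remaining=[) $]
Step 36: reduce F->( E ). Stack=[E + ( F] ptr=16 lookahead=) remaining=[) $]
Step 37: reduce T->F. Stack=[E + ( T] ptr=16 lookahead=) remaining=[) $]
Step 38: reduce E->T. Stack=[E + ( E] ptr=16 lookahead=) remaining=[) $]
Step 39: shift ). Stack=[E + ( E )] ptr=17 lookahead=$ remaining=[$]
Step 40: reduce F->( E ). Stack=[E + F] ptr=17 lookahead=$ remaining=[$]
Step 41: reduce T->F. Stack=[E + T] ptr=17 lookahead=$ remaining=[$]
Step 42: reduce E->E + T. Stack=[E] ptr=17 lookahead=$ remaining=[$]
Step 43: accept. Stack=[E] ptr=17 lookahead=$ remaining=[$]

Answer: 9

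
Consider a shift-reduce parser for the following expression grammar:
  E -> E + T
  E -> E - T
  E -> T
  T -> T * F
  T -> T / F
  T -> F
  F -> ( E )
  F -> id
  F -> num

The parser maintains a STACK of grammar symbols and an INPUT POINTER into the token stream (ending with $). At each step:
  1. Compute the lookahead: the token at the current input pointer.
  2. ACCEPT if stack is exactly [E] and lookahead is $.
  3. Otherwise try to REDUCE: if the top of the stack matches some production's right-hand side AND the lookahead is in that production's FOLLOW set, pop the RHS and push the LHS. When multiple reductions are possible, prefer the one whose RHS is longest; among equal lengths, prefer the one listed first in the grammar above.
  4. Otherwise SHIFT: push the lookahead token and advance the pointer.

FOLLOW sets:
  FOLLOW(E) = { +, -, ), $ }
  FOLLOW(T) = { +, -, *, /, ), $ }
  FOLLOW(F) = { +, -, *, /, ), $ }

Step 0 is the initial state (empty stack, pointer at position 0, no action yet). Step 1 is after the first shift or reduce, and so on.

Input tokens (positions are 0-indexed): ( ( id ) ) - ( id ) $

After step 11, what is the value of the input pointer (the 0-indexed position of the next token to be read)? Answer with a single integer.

Answer: 5

Derivation:
Step 1: shift (. Stack=[(] ptr=1 lookahead=( remaining=[( id ) ) - ( id ) $]
Step 2: shift (. Stack=[( (] ptr=2 lookahead=id remaining=[id ) ) - ( id ) $]
Step 3: shift id. Stack=[( ( id] ptr=3 lookahead=) remaining=[) ) - ( id ) $]
Step 4: reduce F->id. Stack=[( ( F] ptr=3 lookahead=) remaining=[) ) - ( id ) $]
Step 5: reduce T->F. Stack=[( ( T] ptr=3 lookahead=) remaining=[) ) - ( id ) $]
Step 6: reduce E->T. Stack=[( ( E] ptr=3 lookahead=) remaining=[) ) - ( id ) $]
Step 7: shift ). Stack=[( ( E )] ptr=4 lookahead=) remaining=[) - ( id ) $]
Step 8: reduce F->( E ). Stack=[( F] ptr=4 lookahead=) remaining=[) - ( id ) $]
Step 9: reduce T->F. Stack=[( T] ptr=4 lookahead=) remaining=[) - ( id ) $]
Step 10: reduce E->T. Stack=[( E] ptr=4 lookahead=) remaining=[) - ( id ) $]
Step 11: shift ). Stack=[( E )] ptr=5 lookahead=- remaining=[- ( id ) $]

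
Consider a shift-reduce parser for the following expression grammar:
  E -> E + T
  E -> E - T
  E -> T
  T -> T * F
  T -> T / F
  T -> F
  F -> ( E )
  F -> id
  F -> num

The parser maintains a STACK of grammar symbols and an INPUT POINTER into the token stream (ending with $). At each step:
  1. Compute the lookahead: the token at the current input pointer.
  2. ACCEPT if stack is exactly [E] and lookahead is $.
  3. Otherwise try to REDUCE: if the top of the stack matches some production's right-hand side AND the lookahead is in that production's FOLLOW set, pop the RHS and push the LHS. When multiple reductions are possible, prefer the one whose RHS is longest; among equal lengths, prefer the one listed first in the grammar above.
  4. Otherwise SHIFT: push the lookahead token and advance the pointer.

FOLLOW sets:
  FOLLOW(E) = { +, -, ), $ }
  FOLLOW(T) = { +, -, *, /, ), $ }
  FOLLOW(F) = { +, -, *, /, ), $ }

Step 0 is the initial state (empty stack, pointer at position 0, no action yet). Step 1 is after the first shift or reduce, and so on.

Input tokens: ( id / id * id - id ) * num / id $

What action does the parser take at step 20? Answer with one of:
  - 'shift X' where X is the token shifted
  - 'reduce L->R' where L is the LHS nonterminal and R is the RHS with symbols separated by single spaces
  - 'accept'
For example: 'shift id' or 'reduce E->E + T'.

Step 1: shift (. Stack=[(] ptr=1 lookahead=id remaining=[id / id * id - id ) * num / id $]
Step 2: shift id. Stack=[( id] ptr=2 lookahead=/ remaining=[/ id * id - id ) * num / id $]
Step 3: reduce F->id. Stack=[( F] ptr=2 lookahead=/ remaining=[/ id * id - id ) * num / id $]
Step 4: reduce T->F. Stack=[( T] ptr=2 lookahead=/ remaining=[/ id * id - id ) * num / id $]
Step 5: shift /. Stack=[( T /] ptr=3 lookahead=id remaining=[id * id - id ) * num / id $]
Step 6: shift id. Stack=[( T / id] ptr=4 lookahead=* remaining=[* id - id ) * num / id $]
Step 7: reduce F->id. Stack=[( T / F] ptr=4 lookahead=* remaining=[* id - id ) * num / id $]
Step 8: reduce T->T / F. Stack=[( T] ptr=4 lookahead=* remaining=[* id - id ) * num / id $]
Step 9: shift *. Stack=[( T *] ptr=5 lookahead=id remaining=[id - id ) * num / id $]
Step 10: shift id. Stack=[( T * id] ptr=6 lookahead=- remaining=[- id ) * num / id $]
Step 11: reduce F->id. Stack=[( T * F] ptr=6 lookahead=- remaining=[- id ) * num / id $]
Step 12: reduce T->T * F. Stack=[( T] ptr=6 lookahead=- remaining=[- id ) * num / id $]
Step 13: reduce E->T. Stack=[( E] ptr=6 lookahead=- remaining=[- id ) * num / id $]
Step 14: shift -. Stack=[( E -] ptr=7 lookahead=id remaining=[id ) * num / id $]
Step 15: shift id. Stack=[( E - id] ptr=8 lookahead=) remaining=[) * num / id $]
Step 16: reduce F->id. Stack=[( E - F] ptr=8 lookahead=) remaining=[) * num / id $]
Step 17: reduce T->F. Stack=[( E - T] ptr=8 lookahead=) remaining=[) * num / id $]
Step 18: reduce E->E - T. Stack=[( E] ptr=8 lookahead=) remaining=[) * num / id $]
Step 19: shift ). Stack=[( E )] ptr=9 lookahead=* remaining=[* num / id $]
Step 20: reduce F->( E ). Stack=[F] ptr=9 lookahead=* remaining=[* num / id $]

Answer: reduce F->( E )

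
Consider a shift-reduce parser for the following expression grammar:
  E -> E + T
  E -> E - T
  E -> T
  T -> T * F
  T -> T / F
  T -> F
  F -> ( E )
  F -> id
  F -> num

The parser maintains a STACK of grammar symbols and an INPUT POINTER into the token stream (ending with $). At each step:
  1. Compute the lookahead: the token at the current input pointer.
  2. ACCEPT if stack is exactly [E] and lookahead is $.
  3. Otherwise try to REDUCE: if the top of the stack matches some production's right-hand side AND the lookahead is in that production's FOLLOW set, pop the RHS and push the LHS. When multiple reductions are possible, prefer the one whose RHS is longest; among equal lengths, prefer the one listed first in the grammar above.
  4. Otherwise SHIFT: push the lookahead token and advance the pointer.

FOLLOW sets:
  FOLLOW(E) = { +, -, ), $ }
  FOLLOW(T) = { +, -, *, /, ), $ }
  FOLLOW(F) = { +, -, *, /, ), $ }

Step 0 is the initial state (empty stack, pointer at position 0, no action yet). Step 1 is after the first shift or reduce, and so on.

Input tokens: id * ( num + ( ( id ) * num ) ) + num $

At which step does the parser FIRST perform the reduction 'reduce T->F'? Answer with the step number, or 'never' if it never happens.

Answer: 3

Derivation:
Step 1: shift id. Stack=[id] ptr=1 lookahead=* remaining=[* ( num + ( ( id ) * num ) ) + num $]
Step 2: reduce F->id. Stack=[F] ptr=1 lookahead=* remaining=[* ( num + ( ( id ) * num ) ) + num $]
Step 3: reduce T->F. Stack=[T] ptr=1 lookahead=* remaining=[* ( num + ( ( id ) * num ) ) + num $]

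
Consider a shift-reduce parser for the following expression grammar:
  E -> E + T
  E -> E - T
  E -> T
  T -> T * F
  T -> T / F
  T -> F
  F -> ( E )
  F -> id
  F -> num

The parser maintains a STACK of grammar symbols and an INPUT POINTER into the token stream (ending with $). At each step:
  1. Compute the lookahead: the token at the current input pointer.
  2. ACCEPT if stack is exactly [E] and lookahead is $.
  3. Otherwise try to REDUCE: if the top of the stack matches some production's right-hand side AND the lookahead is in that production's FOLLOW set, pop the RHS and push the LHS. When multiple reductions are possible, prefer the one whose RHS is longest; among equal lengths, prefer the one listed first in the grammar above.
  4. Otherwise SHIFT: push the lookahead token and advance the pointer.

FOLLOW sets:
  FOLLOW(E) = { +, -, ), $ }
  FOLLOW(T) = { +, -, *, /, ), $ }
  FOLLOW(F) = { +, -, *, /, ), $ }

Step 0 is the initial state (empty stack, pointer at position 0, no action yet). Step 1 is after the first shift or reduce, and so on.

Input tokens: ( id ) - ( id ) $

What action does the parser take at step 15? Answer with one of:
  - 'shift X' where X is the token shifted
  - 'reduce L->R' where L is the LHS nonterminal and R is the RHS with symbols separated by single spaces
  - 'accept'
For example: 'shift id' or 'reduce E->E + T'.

Answer: reduce E->T

Derivation:
Step 1: shift (. Stack=[(] ptr=1 lookahead=id remaining=[id ) - ( id ) $]
Step 2: shift id. Stack=[( id] ptr=2 lookahead=) remaining=[) - ( id ) $]
Step 3: reduce F->id. Stack=[( F] ptr=2 lookahead=) remaining=[) - ( id ) $]
Step 4: reduce T->F. Stack=[( T] ptr=2 lookahead=) remaining=[) - ( id ) $]
Step 5: reduce E->T. Stack=[( E] ptr=2 lookahead=) remaining=[) - ( id ) $]
Step 6: shift ). Stack=[( E )] ptr=3 lookahead=- remaining=[- ( id ) $]
Step 7: reduce F->( E ). Stack=[F] ptr=3 lookahead=- remaining=[- ( id ) $]
Step 8: reduce T->F. Stack=[T] ptr=3 lookahead=- remaining=[- ( id ) $]
Step 9: reduce E->T. Stack=[E] ptr=3 lookahead=- remaining=[- ( id ) $]
Step 10: shift -. Stack=[E -] ptr=4 lookahead=( remaining=[( id ) $]
Step 11: shift (. Stack=[E - (] ptr=5 lookahead=id remaining=[id ) $]
Step 12: shift id. Stack=[E - ( id] ptr=6 lookahead=) remaining=[) $]
Step 13: reduce F->id. Stack=[E - ( F] ptr=6 lookahead=) remaining=[) $]
Step 14: reduce T->F. Stack=[E - ( T] ptr=6 lookahead=) remaining=[) $]
Step 15: reduce E->T. Stack=[E - ( E] ptr=6 lookahead=) remaining=[) $]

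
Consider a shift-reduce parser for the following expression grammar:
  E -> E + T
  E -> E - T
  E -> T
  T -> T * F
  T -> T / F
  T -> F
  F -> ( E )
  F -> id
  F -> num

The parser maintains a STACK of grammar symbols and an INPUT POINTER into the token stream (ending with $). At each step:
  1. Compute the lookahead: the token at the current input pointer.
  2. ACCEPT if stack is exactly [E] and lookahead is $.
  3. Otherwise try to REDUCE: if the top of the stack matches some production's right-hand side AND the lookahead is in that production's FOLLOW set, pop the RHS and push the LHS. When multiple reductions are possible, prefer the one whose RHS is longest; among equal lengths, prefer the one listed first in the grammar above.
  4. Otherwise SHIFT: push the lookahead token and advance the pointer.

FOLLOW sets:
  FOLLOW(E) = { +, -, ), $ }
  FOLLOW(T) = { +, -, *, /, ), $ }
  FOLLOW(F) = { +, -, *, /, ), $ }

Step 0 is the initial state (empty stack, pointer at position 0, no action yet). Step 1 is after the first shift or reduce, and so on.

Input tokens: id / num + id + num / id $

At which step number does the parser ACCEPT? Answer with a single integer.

Answer: 23

Derivation:
Step 1: shift id. Stack=[id] ptr=1 lookahead=/ remaining=[/ num + id + num / id $]
Step 2: reduce F->id. Stack=[F] ptr=1 lookahead=/ remaining=[/ num + id + num / id $]
Step 3: reduce T->F. Stack=[T] ptr=1 lookahead=/ remaining=[/ num + id + num / id $]
Step 4: shift /. Stack=[T /] ptr=2 lookahead=num remaining=[num + id + num / id $]
Step 5: shift num. Stack=[T / num] ptr=3 lookahead=+ remaining=[+ id + num / id $]
Step 6: reduce F->num. Stack=[T / F] ptr=3 lookahead=+ remaining=[+ id + num / id $]
Step 7: reduce T->T / F. Stack=[T] ptr=3 lookahead=+ remaining=[+ id + num / id $]
Step 8: reduce E->T. Stack=[E] ptr=3 lookahead=+ remaining=[+ id + num / id $]
Step 9: shift +. Stack=[E +] ptr=4 lookahead=id remaining=[id + num / id $]
Step 10: shift id. Stack=[E + id] ptr=5 lookahead=+ remaining=[+ num / id $]
Step 11: reduce F->id. Stack=[E + F] ptr=5 lookahead=+ remaining=[+ num / id $]
Step 12: reduce T->F. Stack=[E + T] ptr=5 lookahead=+ remaining=[+ num / id $]
Step 13: reduce E->E + T. Stack=[E] ptr=5 lookahead=+ remaining=[+ num / id $]
Step 14: shift +. Stack=[E +] ptr=6 lookahead=num remaining=[num / id $]
Step 15: shift num. Stack=[E + num] ptr=7 lookahead=/ remaining=[/ id $]
Step 16: reduce F->num. Stack=[E + F] ptr=7 lookahead=/ remaining=[/ id $]
Step 17: reduce T->F. Stack=[E + T] ptr=7 lookahead=/ remaining=[/ id $]
Step 18: shift /. Stack=[E + T /] ptr=8 lookahead=id remaining=[id $]
Step 19: shift id. Stack=[E + T / id] ptr=9 lookahead=$ remaining=[$]
Step 20: reduce F->id. Stack=[E + T / F] ptr=9 lookahead=$ remaining=[$]
Step 21: reduce T->T / F. Stack=[E + T] ptr=9 lookahead=$ remaining=[$]
Step 22: reduce E->E + T. Stack=[E] ptr=9 lookahead=$ remaining=[$]
Step 23: accept. Stack=[E] ptr=9 lookahead=$ remaining=[$]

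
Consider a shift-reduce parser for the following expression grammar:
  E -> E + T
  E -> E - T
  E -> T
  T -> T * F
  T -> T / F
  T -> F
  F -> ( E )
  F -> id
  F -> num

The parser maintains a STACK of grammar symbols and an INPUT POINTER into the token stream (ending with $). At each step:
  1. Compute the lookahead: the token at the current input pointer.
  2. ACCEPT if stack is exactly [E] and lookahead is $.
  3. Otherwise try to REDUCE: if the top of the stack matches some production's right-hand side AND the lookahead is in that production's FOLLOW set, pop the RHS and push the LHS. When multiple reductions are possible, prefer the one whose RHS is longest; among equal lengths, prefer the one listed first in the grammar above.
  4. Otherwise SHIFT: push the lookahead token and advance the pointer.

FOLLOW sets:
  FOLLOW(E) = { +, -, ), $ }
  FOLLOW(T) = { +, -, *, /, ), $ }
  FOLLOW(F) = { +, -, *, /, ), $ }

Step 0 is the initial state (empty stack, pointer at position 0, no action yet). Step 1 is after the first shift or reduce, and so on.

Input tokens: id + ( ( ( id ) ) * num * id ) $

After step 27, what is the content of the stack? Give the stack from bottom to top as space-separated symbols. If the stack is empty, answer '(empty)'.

Answer: E + ( T

Derivation:
Step 1: shift id. Stack=[id] ptr=1 lookahead=+ remaining=[+ ( ( ( id ) ) * num * id ) $]
Step 2: reduce F->id. Stack=[F] ptr=1 lookahead=+ remaining=[+ ( ( ( id ) ) * num * id ) $]
Step 3: reduce T->F. Stack=[T] ptr=1 lookahead=+ remaining=[+ ( ( ( id ) ) * num * id ) $]
Step 4: reduce E->T. Stack=[E] ptr=1 lookahead=+ remaining=[+ ( ( ( id ) ) * num * id ) $]
Step 5: shift +. Stack=[E +] ptr=2 lookahead=( remaining=[( ( ( id ) ) * num * id ) $]
Step 6: shift (. Stack=[E + (] ptr=3 lookahead=( remaining=[( ( id ) ) * num * id ) $]
Step 7: shift (. Stack=[E + ( (] ptr=4 lookahead=( remaining=[( id ) ) * num * id ) $]
Step 8: shift (. Stack=[E + ( ( (] ptr=5 lookahead=id remaining=[id ) ) * num * id ) $]
Step 9: shift id. Stack=[E + ( ( ( id] ptr=6 lookahead=) remaining=[) ) * num * id ) $]
Step 10: reduce F->id. Stack=[E + ( ( ( F] ptr=6 lookahead=) remaining=[) ) * num * id ) $]
Step 11: reduce T->F. Stack=[E + ( ( ( T] ptr=6 lookahead=) remaining=[) ) * num * id ) $]
Step 12: reduce E->T. Stack=[E + ( ( ( E] ptr=6 lookahead=) remaining=[) ) * num * id ) $]
Step 13: shift ). Stack=[E + ( ( ( E )] ptr=7 lookahead=) remaining=[) * num * id ) $]
Step 14: reduce F->( E ). Stack=[E + ( ( F] ptr=7 lookahead=) remaining=[) * num * id ) $]
Step 15: reduce T->F. Stack=[E + ( ( T] ptr=7 lookahead=) remaining=[) * num * id ) $]
Step 16: reduce E->T. Stack=[E + ( ( E] ptr=7 lookahead=) remaining=[) * num * id ) $]
Step 17: shift ). Stack=[E + ( ( E )] ptr=8 lookahead=* remaining=[* num * id ) $]
Step 18: reduce F->( E ). Stack=[E + ( F] ptr=8 lookahead=* remaining=[* num * id ) $]
Step 19: reduce T->F. Stack=[E + ( T] ptr=8 lookahead=* remaining=[* num * id ) $]
Step 20: shift *. Stack=[E + ( T *] ptr=9 lookahead=num remaining=[num * id ) $]
Step 21: shift num. Stack=[E + ( T * num] ptr=10 lookahead=* remaining=[* id ) $]
Step 22: reduce F->num. Stack=[E + ( T * F] ptr=10 lookahead=* remaining=[* id ) $]
Step 23: reduce T->T * F. Stack=[E + ( T] ptr=10 lookahead=* remaining=[* id ) $]
Step 24: shift *. Stack=[E + ( T *] ptr=11 lookahead=id remaining=[id ) $]
Step 25: shift id. Stack=[E + ( T * id] ptr=12 lookahead=) remaining=[) $]
Step 26: reduce F->id. Stack=[E + ( T * F] ptr=12 lookahead=) remaining=[) $]
Step 27: reduce T->T * F. Stack=[E + ( T] ptr=12 lookahead=) remaining=[) $]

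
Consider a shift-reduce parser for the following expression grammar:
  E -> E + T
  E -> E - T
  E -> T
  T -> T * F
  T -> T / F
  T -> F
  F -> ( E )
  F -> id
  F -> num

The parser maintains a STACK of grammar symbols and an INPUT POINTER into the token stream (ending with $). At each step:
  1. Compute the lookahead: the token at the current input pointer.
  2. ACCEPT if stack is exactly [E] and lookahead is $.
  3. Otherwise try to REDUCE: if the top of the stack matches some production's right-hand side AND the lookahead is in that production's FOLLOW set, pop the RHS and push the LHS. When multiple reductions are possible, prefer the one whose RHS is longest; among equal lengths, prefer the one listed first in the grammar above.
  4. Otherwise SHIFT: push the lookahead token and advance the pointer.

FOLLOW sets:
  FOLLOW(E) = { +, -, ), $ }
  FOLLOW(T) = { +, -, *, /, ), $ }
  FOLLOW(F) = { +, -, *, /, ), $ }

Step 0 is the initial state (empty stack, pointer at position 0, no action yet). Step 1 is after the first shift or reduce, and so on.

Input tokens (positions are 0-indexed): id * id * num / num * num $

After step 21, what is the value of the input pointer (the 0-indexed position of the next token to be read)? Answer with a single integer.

Step 1: shift id. Stack=[id] ptr=1 lookahead=* remaining=[* id * num / num * num $]
Step 2: reduce F->id. Stack=[F] ptr=1 lookahead=* remaining=[* id * num / num * num $]
Step 3: reduce T->F. Stack=[T] ptr=1 lookahead=* remaining=[* id * num / num * num $]
Step 4: shift *. Stack=[T *] ptr=2 lookahead=id remaining=[id * num / num * num $]
Step 5: shift id. Stack=[T * id] ptr=3 lookahead=* remaining=[* num / num * num $]
Step 6: reduce F->id. Stack=[T * F] ptr=3 lookahead=* remaining=[* num / num * num $]
Step 7: reduce T->T * F. Stack=[T] ptr=3 lookahead=* remaining=[* num / num * num $]
Step 8: shift *. Stack=[T *] ptr=4 lookahead=num remaining=[num / num * num $]
Step 9: shift num. Stack=[T * num] ptr=5 lookahead=/ remaining=[/ num * num $]
Step 10: reduce F->num. Stack=[T * F] ptr=5 lookahead=/ remaining=[/ num * num $]
Step 11: reduce T->T * F. Stack=[T] ptr=5 lookahead=/ remaining=[/ num * num $]
Step 12: shift /. Stack=[T /] ptr=6 lookahead=num remaining=[num * num $]
Step 13: shift num. Stack=[T / num] ptr=7 lookahead=* remaining=[* num $]
Step 14: reduce F->num. Stack=[T / F] ptr=7 lookahead=* remaining=[* num $]
Step 15: reduce T->T / F. Stack=[T] ptr=7 lookahead=* remaining=[* num $]
Step 16: shift *. Stack=[T *] ptr=8 lookahead=num remaining=[num $]
Step 17: shift num. Stack=[T * num] ptr=9 lookahead=$ remaining=[$]
Step 18: reduce F->num. Stack=[T * F] ptr=9 lookahead=$ remaining=[$]
Step 19: reduce T->T * F. Stack=[T] ptr=9 lookahead=$ remaining=[$]
Step 20: reduce E->T. Stack=[E] ptr=9 lookahead=$ remaining=[$]
Step 21: accept. Stack=[E] ptr=9 lookahead=$ remaining=[$]

Answer: 9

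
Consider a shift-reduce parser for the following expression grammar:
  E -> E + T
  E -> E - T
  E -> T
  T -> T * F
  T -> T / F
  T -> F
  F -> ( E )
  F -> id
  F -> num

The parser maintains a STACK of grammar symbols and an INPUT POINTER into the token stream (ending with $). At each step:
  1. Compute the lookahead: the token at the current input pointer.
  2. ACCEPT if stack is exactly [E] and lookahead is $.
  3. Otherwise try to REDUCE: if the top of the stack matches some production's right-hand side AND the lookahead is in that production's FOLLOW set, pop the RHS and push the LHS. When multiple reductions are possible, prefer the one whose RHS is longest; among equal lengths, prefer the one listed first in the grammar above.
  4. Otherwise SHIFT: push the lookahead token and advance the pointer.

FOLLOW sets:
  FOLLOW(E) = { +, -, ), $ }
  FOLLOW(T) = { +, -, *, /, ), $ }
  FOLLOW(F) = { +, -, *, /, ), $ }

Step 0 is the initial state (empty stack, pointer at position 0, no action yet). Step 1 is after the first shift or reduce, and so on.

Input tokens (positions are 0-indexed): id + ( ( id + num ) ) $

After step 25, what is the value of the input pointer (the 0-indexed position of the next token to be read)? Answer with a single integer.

Step 1: shift id. Stack=[id] ptr=1 lookahead=+ remaining=[+ ( ( id + num ) ) $]
Step 2: reduce F->id. Stack=[F] ptr=1 lookahead=+ remaining=[+ ( ( id + num ) ) $]
Step 3: reduce T->F. Stack=[T] ptr=1 lookahead=+ remaining=[+ ( ( id + num ) ) $]
Step 4: reduce E->T. Stack=[E] ptr=1 lookahead=+ remaining=[+ ( ( id + num ) ) $]
Step 5: shift +. Stack=[E +] ptr=2 lookahead=( remaining=[( ( id + num ) ) $]
Step 6: shift (. Stack=[E + (] ptr=3 lookahead=( remaining=[( id + num ) ) $]
Step 7: shift (. Stack=[E + ( (] ptr=4 lookahead=id remaining=[id + num ) ) $]
Step 8: shift id. Stack=[E + ( ( id] ptr=5 lookahead=+ remaining=[+ num ) ) $]
Step 9: reduce F->id. Stack=[E + ( ( F] ptr=5 lookahead=+ remaining=[+ num ) ) $]
Step 10: reduce T->F. Stack=[E + ( ( T] ptr=5 lookahead=+ remaining=[+ num ) ) $]
Step 11: reduce E->T. Stack=[E + ( ( E] ptr=5 lookahead=+ remaining=[+ num ) ) $]
Step 12: shift +. Stack=[E + ( ( E +] ptr=6 lookahead=num remaining=[num ) ) $]
Step 13: shift num. Stack=[E + ( ( E + num] ptr=7 lookahead=) remaining=[) ) $]
Step 14: reduce F->num. Stack=[E + ( ( E + F] ptr=7 lookahead=) remaining=[) ) $]
Step 15: reduce T->F. Stack=[E + ( ( E + T] ptr=7 lookahead=) remaining=[) ) $]
Step 16: reduce E->E + T. Stack=[E + ( ( E] ptr=7 lookahead=) remaining=[) ) $]
Step 17: shift ). Stack=[E + ( ( E )] ptr=8 lookahead=) remaining=[) $]
Step 18: reduce F->( E ). Stack=[E + ( F] ptr=8 lookahead=) remaining=[) $]
Step 19: reduce T->F. Stack=[E + ( T] ptr=8 lookahead=) remaining=[) $]
Step 20: reduce E->T. Stack=[E + ( E] ptr=8 lookahead=) remaining=[) $]
Step 21: shift ). Stack=[E + ( E )] ptr=9 lookahead=$ remaining=[$]
Step 22: reduce F->( E ). Stack=[E + F] ptr=9 lookahead=$ remaining=[$]
Step 23: reduce T->F. Stack=[E + T] ptr=9 lookahead=$ remaining=[$]
Step 24: reduce E->E + T. Stack=[E] ptr=9 lookahead=$ remaining=[$]
Step 25: accept. Stack=[E] ptr=9 lookahead=$ remaining=[$]

Answer: 9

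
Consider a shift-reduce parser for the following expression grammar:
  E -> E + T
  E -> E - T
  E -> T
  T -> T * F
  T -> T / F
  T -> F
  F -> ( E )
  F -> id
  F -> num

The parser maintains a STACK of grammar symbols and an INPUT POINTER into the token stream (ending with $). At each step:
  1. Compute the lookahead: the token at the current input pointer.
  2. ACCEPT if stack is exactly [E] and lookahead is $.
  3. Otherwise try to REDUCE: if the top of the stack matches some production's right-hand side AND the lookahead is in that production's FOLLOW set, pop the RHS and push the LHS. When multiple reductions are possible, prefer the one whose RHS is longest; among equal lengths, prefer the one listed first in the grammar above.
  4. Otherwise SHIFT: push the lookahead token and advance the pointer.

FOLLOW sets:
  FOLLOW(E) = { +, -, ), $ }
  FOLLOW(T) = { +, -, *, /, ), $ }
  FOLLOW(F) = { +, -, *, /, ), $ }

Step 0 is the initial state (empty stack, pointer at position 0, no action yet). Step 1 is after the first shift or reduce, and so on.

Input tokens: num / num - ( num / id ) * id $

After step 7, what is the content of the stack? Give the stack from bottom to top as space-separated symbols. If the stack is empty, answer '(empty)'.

Step 1: shift num. Stack=[num] ptr=1 lookahead=/ remaining=[/ num - ( num / id ) * id $]
Step 2: reduce F->num. Stack=[F] ptr=1 lookahead=/ remaining=[/ num - ( num / id ) * id $]
Step 3: reduce T->F. Stack=[T] ptr=1 lookahead=/ remaining=[/ num - ( num / id ) * id $]
Step 4: shift /. Stack=[T /] ptr=2 lookahead=num remaining=[num - ( num / id ) * id $]
Step 5: shift num. Stack=[T / num] ptr=3 lookahead=- remaining=[- ( num / id ) * id $]
Step 6: reduce F->num. Stack=[T / F] ptr=3 lookahead=- remaining=[- ( num / id ) * id $]
Step 7: reduce T->T / F. Stack=[T] ptr=3 lookahead=- remaining=[- ( num / id ) * id $]

Answer: T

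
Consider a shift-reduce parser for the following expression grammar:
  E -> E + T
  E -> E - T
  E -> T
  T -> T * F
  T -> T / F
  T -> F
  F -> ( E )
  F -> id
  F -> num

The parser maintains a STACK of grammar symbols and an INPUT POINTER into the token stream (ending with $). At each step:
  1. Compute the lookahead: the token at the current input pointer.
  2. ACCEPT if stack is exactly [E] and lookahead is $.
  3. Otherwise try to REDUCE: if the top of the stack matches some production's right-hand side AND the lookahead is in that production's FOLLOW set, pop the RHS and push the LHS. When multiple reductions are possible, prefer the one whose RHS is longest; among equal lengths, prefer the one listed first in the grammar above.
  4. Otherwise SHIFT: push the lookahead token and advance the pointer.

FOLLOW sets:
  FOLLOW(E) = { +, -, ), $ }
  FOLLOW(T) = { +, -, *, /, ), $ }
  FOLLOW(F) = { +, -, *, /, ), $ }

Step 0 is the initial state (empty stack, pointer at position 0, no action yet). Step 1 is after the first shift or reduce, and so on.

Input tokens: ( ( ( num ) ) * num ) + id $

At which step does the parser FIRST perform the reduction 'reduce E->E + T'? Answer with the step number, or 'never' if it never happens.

Step 1: shift (. Stack=[(] ptr=1 lookahead=( remaining=[( ( num ) ) * num ) + id $]
Step 2: shift (. Stack=[( (] ptr=2 lookahead=( remaining=[( num ) ) * num ) + id $]
Step 3: shift (. Stack=[( ( (] ptr=3 lookahead=num remaining=[num ) ) * num ) + id $]
Step 4: shift num. Stack=[( ( ( num] ptr=4 lookahead=) remaining=[) ) * num ) + id $]
Step 5: reduce F->num. Stack=[( ( ( F] ptr=4 lookahead=) remaining=[) ) * num ) + id $]
Step 6: reduce T->F. Stack=[( ( ( T] ptr=4 lookahead=) remaining=[) ) * num ) + id $]
Step 7: reduce E->T. Stack=[( ( ( E] ptr=4 lookahead=) remaining=[) ) * num ) + id $]
Step 8: shift ). Stack=[( ( ( E )] ptr=5 lookahead=) remaining=[) * num ) + id $]
Step 9: reduce F->( E ). Stack=[( ( F] ptr=5 lookahead=) remaining=[) * num ) + id $]
Step 10: reduce T->F. Stack=[( ( T] ptr=5 lookahead=) remaining=[) * num ) + id $]
Step 11: reduce E->T. Stack=[( ( E] ptr=5 lookahead=) remaining=[) * num ) + id $]
Step 12: shift ). Stack=[( ( E )] ptr=6 lookahead=* remaining=[* num ) + id $]
Step 13: reduce F->( E ). Stack=[( F] ptr=6 lookahead=* remaining=[* num ) + id $]
Step 14: reduce T->F. Stack=[( T] ptr=6 lookahead=* remaining=[* num ) + id $]
Step 15: shift *. Stack=[( T *] ptr=7 lookahead=num remaining=[num ) + id $]
Step 16: shift num. Stack=[( T * num] ptr=8 lookahead=) remaining=[) + id $]
Step 17: reduce F->num. Stack=[( T * F] ptr=8 lookahead=) remaining=[) + id $]
Step 18: reduce T->T * F. Stack=[( T] ptr=8 lookahead=) remaining=[) + id $]
Step 19: reduce E->T. Stack=[( E] ptr=8 lookahead=) remaining=[) + id $]
Step 20: shift ). Stack=[( E )] ptr=9 lookahead=+ remaining=[+ id $]
Step 21: reduce F->( E ). Stack=[F] ptr=9 lookahead=+ remaining=[+ id $]
Step 22: reduce T->F. Stack=[T] ptr=9 lookahead=+ remaining=[+ id $]
Step 23: reduce E->T. Stack=[E] ptr=9 lookahead=+ remaining=[+ id $]
Step 24: shift +. Stack=[E +] ptr=10 lookahead=id remaining=[id $]
Step 25: shift id. Stack=[E + id] ptr=11 lookahead=$ remaining=[$]
Step 26: reduce F->id. Stack=[E + F] ptr=11 lookahead=$ remaining=[$]
Step 27: reduce T->F. Stack=[E + T] ptr=11 lookahead=$ remaining=[$]
Step 28: reduce E->E + T. Stack=[E] ptr=11 lookahead=$ remaining=[$]

Answer: 28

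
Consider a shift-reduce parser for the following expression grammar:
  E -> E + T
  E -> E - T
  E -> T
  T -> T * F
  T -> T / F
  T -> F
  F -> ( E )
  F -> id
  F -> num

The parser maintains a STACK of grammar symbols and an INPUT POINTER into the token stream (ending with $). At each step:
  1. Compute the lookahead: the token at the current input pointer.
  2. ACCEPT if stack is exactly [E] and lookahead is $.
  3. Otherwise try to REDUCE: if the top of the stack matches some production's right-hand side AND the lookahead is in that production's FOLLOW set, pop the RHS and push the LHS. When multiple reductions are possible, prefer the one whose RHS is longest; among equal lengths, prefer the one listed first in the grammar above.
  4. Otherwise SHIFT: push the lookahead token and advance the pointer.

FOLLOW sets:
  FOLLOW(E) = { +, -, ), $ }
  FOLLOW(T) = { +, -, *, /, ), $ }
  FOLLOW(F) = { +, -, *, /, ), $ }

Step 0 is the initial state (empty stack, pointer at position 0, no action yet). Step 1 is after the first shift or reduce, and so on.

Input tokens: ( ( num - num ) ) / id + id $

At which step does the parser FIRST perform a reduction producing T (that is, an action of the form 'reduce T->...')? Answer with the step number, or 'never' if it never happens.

Step 1: shift (. Stack=[(] ptr=1 lookahead=( remaining=[( num - num ) ) / id + id $]
Step 2: shift (. Stack=[( (] ptr=2 lookahead=num remaining=[num - num ) ) / id + id $]
Step 3: shift num. Stack=[( ( num] ptr=3 lookahead=- remaining=[- num ) ) / id + id $]
Step 4: reduce F->num. Stack=[( ( F] ptr=3 lookahead=- remaining=[- num ) ) / id + id $]
Step 5: reduce T->F. Stack=[( ( T] ptr=3 lookahead=- remaining=[- num ) ) / id + id $]

Answer: 5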